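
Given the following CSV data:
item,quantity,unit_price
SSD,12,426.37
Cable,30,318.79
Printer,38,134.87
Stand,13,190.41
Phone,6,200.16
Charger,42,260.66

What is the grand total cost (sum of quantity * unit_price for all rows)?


Computing row totals:
  SSD: 12 * 426.37 = 5116.44
  Cable: 30 * 318.79 = 9563.7
  Printer: 38 * 134.87 = 5125.06
  Stand: 13 * 190.41 = 2475.33
  Phone: 6 * 200.16 = 1200.96
  Charger: 42 * 260.66 = 10947.72
Grand total = 5116.44 + 9563.7 + 5125.06 + 2475.33 + 1200.96 + 10947.72 = 34429.21

ANSWER: 34429.21


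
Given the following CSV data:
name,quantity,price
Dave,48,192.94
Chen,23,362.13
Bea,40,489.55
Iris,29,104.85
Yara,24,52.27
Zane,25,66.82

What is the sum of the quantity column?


Values in 'quantity' column:
  Row 1: 48
  Row 2: 23
  Row 3: 40
  Row 4: 29
  Row 5: 24
  Row 6: 25
Sum = 48 + 23 + 40 + 29 + 24 + 25 = 189

ANSWER: 189


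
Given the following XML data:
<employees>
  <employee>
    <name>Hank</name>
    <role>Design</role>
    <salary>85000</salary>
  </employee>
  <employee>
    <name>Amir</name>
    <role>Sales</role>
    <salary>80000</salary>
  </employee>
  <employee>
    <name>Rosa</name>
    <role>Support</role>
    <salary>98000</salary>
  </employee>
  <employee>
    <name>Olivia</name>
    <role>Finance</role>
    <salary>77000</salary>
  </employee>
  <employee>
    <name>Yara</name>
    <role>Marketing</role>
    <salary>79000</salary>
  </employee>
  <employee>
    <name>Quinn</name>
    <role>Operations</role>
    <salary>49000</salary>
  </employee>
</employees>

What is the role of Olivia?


Searching for <employee> with <name>Olivia</name>
Found at position 4
<role>Finance</role>

ANSWER: Finance


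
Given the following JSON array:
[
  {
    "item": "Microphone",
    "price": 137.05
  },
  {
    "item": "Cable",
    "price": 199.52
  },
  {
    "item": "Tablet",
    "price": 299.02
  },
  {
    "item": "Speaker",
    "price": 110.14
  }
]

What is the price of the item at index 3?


Array index 3 -> Speaker
price = 110.14

ANSWER: 110.14


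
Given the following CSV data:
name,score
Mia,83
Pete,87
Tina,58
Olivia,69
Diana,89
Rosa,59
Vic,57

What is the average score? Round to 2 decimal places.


Scores: 83, 87, 58, 69, 89, 59, 57
Sum = 502
Count = 7
Average = 502 / 7 = 71.71

ANSWER: 71.71


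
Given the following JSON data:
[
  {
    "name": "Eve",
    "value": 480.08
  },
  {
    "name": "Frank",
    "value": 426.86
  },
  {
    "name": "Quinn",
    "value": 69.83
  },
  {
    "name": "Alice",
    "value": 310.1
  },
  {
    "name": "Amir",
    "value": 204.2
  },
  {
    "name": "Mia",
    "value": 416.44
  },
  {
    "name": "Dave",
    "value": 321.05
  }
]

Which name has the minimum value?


Comparing values:
  Eve: 480.08
  Frank: 426.86
  Quinn: 69.83
  Alice: 310.1
  Amir: 204.2
  Mia: 416.44
  Dave: 321.05
Minimum: Quinn (69.83)

ANSWER: Quinn


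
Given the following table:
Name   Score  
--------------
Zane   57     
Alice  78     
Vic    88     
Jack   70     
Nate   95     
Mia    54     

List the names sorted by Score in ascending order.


Sorting by Score (ascending):
  Mia: 54
  Zane: 57
  Jack: 70
  Alice: 78
  Vic: 88
  Nate: 95


ANSWER: Mia, Zane, Jack, Alice, Vic, Nate


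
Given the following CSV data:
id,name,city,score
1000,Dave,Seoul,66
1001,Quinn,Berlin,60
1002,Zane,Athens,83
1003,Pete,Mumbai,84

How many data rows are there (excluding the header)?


Counting rows (excluding header):
Header: id,name,city,score
Data rows: 4

ANSWER: 4


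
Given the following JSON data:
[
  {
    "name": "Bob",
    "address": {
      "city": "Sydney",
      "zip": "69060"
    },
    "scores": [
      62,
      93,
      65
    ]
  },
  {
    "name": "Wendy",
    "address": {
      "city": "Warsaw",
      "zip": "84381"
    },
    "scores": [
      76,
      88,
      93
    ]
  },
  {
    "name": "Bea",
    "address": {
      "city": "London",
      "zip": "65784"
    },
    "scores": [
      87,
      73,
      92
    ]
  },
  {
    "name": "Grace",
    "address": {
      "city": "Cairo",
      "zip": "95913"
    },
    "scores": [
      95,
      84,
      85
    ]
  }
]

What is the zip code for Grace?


Path: records[3].address.zip
Value: 95913

ANSWER: 95913


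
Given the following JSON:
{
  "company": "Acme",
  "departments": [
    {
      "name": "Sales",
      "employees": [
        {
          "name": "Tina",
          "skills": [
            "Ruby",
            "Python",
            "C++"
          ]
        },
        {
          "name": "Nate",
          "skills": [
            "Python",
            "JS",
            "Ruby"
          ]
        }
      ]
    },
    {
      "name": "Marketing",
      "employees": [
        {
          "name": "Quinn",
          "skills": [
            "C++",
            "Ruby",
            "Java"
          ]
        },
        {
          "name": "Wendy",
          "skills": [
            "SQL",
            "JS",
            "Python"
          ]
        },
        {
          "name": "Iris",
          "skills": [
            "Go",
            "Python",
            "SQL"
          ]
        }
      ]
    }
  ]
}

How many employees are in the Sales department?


Path: departments[0].employees
Count: 2

ANSWER: 2


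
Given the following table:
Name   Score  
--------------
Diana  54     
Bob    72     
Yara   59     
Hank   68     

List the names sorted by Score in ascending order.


Sorting by Score (ascending):
  Diana: 54
  Yara: 59
  Hank: 68
  Bob: 72


ANSWER: Diana, Yara, Hank, Bob


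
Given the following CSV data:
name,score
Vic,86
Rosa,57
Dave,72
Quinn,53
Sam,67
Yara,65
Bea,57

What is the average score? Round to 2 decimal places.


Scores: 86, 57, 72, 53, 67, 65, 57
Sum = 457
Count = 7
Average = 457 / 7 = 65.29

ANSWER: 65.29


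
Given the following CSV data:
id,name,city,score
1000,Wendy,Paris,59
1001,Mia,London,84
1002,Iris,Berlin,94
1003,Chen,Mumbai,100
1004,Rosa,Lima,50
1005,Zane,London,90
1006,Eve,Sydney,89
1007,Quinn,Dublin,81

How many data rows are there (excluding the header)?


Counting rows (excluding header):
Header: id,name,city,score
Data rows: 8

ANSWER: 8


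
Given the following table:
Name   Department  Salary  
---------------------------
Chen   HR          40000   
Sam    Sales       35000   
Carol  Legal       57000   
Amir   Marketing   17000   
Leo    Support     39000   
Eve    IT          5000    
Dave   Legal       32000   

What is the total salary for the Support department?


Support department members:
  Leo: 39000
Total = 39000 = 39000

ANSWER: 39000


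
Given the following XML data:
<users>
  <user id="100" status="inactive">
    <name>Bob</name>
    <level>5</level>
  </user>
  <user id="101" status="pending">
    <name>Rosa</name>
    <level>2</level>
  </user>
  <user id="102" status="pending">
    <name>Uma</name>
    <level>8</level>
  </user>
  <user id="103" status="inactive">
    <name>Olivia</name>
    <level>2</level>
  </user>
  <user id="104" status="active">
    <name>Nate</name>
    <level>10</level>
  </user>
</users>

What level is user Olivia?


Finding user: Olivia
<level>2</level>

ANSWER: 2


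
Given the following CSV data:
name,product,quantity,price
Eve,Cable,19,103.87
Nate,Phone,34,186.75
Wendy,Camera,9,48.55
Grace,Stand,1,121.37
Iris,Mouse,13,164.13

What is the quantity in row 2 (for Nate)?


Row 2: Nate
Column 'quantity' = 34

ANSWER: 34


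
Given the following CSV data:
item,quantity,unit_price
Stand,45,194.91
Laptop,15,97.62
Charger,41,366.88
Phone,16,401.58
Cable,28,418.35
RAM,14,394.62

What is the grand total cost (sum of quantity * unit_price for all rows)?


Computing row totals:
  Stand: 45 * 194.91 = 8770.95
  Laptop: 15 * 97.62 = 1464.3
  Charger: 41 * 366.88 = 15042.08
  Phone: 16 * 401.58 = 6425.28
  Cable: 28 * 418.35 = 11713.8
  RAM: 14 * 394.62 = 5524.68
Grand total = 8770.95 + 1464.3 + 15042.08 + 6425.28 + 11713.8 + 5524.68 = 48941.09

ANSWER: 48941.09


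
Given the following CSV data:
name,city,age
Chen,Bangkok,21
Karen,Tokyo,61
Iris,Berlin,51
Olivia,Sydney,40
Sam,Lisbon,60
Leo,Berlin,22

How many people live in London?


Scanning city column for 'London':
Total matches: 0

ANSWER: 0


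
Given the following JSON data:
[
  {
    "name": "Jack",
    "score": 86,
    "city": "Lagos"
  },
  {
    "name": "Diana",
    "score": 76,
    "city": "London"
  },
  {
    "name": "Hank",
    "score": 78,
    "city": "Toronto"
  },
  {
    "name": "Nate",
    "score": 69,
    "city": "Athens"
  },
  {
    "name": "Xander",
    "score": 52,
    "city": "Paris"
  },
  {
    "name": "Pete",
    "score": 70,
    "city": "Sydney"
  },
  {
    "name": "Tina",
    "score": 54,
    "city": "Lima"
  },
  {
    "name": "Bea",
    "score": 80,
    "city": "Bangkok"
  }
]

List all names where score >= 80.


Filtering records where score >= 80:
  Jack (score=86) -> YES
  Diana (score=76) -> no
  Hank (score=78) -> no
  Nate (score=69) -> no
  Xander (score=52) -> no
  Pete (score=70) -> no
  Tina (score=54) -> no
  Bea (score=80) -> YES


ANSWER: Jack, Bea


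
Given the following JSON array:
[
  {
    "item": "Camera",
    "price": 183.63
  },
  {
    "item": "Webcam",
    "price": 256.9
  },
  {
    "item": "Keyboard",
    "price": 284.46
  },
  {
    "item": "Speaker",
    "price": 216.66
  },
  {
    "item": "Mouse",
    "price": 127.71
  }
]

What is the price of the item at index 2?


Array index 2 -> Keyboard
price = 284.46

ANSWER: 284.46


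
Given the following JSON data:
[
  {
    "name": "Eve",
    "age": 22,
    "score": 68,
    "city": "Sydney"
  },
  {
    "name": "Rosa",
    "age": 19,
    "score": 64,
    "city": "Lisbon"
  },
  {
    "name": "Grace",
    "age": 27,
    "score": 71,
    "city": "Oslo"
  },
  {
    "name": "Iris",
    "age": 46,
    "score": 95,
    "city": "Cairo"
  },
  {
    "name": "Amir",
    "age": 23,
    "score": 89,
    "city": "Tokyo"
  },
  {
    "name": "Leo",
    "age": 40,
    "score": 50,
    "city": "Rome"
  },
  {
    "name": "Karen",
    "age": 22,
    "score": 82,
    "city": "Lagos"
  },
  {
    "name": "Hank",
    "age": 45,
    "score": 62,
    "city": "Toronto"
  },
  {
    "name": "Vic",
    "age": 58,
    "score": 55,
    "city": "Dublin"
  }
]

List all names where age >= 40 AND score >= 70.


Checking both conditions:
  Eve (age=22, score=68) -> no
  Rosa (age=19, score=64) -> no
  Grace (age=27, score=71) -> no
  Iris (age=46, score=95) -> YES
  Amir (age=23, score=89) -> no
  Leo (age=40, score=50) -> no
  Karen (age=22, score=82) -> no
  Hank (age=45, score=62) -> no
  Vic (age=58, score=55) -> no


ANSWER: Iris


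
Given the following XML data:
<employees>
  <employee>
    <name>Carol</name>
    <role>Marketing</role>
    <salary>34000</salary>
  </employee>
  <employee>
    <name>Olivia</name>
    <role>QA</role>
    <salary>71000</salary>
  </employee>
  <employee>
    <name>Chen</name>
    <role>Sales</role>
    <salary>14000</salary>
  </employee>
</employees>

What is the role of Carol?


Searching for <employee> with <name>Carol</name>
Found at position 1
<role>Marketing</role>

ANSWER: Marketing


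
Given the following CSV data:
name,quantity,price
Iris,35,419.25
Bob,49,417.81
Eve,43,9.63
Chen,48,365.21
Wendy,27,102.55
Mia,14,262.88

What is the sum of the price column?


Values in 'price' column:
  Row 1: 419.25
  Row 2: 417.81
  Row 3: 9.63
  Row 4: 365.21
  Row 5: 102.55
  Row 6: 262.88
Sum = 419.25 + 417.81 + 9.63 + 365.21 + 102.55 + 262.88 = 1577.33

ANSWER: 1577.33


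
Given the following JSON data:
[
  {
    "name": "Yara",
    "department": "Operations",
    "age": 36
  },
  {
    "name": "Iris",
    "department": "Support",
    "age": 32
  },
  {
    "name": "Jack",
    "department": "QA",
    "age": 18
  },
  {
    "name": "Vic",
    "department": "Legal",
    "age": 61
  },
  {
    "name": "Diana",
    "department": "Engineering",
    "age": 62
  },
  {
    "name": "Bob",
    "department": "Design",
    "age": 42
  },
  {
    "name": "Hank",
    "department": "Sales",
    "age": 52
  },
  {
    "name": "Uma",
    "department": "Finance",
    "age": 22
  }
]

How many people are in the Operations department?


Scanning records for department = Operations
  Record 0: Yara
Count: 1

ANSWER: 1


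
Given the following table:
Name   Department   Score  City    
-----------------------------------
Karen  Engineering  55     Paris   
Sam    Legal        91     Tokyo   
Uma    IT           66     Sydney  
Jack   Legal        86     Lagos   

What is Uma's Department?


Row 3: Uma
Department = IT

ANSWER: IT


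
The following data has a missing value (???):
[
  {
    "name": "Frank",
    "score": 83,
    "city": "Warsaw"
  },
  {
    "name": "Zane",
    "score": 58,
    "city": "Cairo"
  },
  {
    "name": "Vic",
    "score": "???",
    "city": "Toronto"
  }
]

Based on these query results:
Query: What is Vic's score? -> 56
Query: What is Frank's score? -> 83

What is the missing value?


The missing value is Vic's score
From query: Vic's score = 56

ANSWER: 56


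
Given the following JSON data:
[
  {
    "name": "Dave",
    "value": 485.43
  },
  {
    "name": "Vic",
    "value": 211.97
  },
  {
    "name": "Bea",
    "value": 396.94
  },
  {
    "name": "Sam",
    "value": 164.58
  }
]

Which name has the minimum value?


Comparing values:
  Dave: 485.43
  Vic: 211.97
  Bea: 396.94
  Sam: 164.58
Minimum: Sam (164.58)

ANSWER: Sam


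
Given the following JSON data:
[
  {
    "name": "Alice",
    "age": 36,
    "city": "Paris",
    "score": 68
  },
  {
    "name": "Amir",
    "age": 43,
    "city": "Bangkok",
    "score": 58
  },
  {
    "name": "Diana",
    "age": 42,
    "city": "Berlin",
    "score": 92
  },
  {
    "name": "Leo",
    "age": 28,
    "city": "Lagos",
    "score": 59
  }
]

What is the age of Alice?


Looking up record where name = Alice
Record index: 0
Field 'age' = 36

ANSWER: 36


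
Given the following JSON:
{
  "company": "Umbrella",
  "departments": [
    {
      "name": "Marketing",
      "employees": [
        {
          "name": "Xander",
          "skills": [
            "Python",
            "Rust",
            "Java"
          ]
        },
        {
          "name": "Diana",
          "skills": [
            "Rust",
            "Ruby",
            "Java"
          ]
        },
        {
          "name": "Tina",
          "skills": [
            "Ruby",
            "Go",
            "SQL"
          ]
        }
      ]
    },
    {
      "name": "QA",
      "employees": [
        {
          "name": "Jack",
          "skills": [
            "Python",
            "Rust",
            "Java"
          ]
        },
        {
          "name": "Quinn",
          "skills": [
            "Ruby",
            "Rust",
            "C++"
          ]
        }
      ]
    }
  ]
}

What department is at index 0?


Path: departments[0].name
Value: Marketing

ANSWER: Marketing


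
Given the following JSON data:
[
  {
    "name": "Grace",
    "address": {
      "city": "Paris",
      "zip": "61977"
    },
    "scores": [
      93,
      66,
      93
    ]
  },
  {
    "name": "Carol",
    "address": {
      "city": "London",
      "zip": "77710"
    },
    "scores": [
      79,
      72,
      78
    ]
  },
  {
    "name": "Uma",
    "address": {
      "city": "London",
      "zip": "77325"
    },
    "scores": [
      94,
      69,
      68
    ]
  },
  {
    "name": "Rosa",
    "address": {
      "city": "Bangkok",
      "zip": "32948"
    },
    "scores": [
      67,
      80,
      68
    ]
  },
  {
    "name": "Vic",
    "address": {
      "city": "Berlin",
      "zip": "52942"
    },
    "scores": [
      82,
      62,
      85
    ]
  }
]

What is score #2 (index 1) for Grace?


Path: records[0].scores[1]
Value: 66

ANSWER: 66


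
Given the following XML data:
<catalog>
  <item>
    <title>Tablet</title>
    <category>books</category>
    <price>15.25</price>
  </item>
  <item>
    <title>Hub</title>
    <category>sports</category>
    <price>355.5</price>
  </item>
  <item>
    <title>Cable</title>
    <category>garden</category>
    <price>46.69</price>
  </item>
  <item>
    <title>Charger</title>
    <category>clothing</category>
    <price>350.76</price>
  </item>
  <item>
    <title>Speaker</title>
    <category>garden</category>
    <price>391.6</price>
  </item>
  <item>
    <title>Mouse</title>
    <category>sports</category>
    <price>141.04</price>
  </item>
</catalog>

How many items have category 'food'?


Scanning <item> elements for <category>food</category>:
Count: 0

ANSWER: 0


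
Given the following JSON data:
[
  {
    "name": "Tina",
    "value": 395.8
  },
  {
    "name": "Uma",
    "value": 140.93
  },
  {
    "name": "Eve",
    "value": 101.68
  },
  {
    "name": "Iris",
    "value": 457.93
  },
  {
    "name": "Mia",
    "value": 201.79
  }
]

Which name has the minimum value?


Comparing values:
  Tina: 395.8
  Uma: 140.93
  Eve: 101.68
  Iris: 457.93
  Mia: 201.79
Minimum: Eve (101.68)

ANSWER: Eve


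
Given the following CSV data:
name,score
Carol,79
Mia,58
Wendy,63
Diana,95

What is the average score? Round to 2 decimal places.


Scores: 79, 58, 63, 95
Sum = 295
Count = 4
Average = 295 / 4 = 73.75

ANSWER: 73.75


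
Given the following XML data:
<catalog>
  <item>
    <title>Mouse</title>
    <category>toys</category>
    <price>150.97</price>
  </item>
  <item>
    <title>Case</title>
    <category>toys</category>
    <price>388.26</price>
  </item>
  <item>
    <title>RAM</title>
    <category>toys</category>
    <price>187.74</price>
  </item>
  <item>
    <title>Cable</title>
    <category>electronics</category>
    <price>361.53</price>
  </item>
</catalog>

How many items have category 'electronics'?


Scanning <item> elements for <category>electronics</category>:
  Item 4: Cable -> MATCH
Count: 1

ANSWER: 1


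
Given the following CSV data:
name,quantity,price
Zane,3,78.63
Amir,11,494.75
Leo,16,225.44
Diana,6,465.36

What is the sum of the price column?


Values in 'price' column:
  Row 1: 78.63
  Row 2: 494.75
  Row 3: 225.44
  Row 4: 465.36
Sum = 78.63 + 494.75 + 225.44 + 465.36 = 1264.18

ANSWER: 1264.18


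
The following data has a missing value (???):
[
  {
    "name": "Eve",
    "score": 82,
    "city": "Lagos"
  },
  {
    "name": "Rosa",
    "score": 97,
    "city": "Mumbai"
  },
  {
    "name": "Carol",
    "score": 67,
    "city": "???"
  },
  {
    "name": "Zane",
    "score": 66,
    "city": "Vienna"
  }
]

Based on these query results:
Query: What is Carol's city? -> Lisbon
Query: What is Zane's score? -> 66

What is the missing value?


The missing value is Carol's city
From query: Carol's city = Lisbon

ANSWER: Lisbon


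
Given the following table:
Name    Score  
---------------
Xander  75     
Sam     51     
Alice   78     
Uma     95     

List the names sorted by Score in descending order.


Sorting by Score (descending):
  Uma: 95
  Alice: 78
  Xander: 75
  Sam: 51


ANSWER: Uma, Alice, Xander, Sam


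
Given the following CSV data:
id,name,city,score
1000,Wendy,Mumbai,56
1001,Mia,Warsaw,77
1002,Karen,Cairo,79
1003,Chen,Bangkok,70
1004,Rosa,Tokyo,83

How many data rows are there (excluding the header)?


Counting rows (excluding header):
Header: id,name,city,score
Data rows: 5

ANSWER: 5


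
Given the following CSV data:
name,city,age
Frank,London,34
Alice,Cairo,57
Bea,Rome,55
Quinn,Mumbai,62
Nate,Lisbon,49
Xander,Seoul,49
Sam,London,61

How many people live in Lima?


Scanning city column for 'Lima':
Total matches: 0

ANSWER: 0


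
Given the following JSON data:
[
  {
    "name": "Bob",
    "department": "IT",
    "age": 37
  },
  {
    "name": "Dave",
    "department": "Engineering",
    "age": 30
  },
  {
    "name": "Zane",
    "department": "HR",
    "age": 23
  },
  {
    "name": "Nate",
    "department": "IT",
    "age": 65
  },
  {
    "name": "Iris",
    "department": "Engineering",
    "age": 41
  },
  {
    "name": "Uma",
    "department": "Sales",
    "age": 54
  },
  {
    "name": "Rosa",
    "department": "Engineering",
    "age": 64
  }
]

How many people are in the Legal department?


Scanning records for department = Legal
  No matches found
Count: 0

ANSWER: 0


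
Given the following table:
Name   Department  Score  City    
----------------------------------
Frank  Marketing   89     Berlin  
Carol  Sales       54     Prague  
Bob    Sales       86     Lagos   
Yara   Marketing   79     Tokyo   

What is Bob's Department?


Row 3: Bob
Department = Sales

ANSWER: Sales


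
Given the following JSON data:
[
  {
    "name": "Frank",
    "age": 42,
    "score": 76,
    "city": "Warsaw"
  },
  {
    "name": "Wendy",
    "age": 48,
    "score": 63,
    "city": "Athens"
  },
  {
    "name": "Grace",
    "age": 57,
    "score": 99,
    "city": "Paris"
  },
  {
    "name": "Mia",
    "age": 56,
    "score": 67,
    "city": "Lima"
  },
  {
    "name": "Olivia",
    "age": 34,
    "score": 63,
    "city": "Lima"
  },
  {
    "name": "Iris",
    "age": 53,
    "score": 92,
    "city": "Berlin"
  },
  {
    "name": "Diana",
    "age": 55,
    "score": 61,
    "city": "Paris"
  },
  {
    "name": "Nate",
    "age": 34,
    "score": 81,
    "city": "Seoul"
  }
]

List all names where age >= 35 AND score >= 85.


Checking both conditions:
  Frank (age=42, score=76) -> no
  Wendy (age=48, score=63) -> no
  Grace (age=57, score=99) -> YES
  Mia (age=56, score=67) -> no
  Olivia (age=34, score=63) -> no
  Iris (age=53, score=92) -> YES
  Diana (age=55, score=61) -> no
  Nate (age=34, score=81) -> no


ANSWER: Grace, Iris


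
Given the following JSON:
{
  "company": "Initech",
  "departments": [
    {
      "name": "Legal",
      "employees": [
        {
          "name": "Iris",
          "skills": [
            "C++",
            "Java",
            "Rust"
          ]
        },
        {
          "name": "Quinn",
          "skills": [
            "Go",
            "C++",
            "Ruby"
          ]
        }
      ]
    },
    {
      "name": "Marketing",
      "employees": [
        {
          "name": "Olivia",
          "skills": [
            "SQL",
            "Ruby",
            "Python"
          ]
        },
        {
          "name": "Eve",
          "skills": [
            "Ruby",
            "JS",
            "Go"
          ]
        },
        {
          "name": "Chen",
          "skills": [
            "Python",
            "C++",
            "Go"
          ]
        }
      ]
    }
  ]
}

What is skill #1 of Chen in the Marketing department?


Path: departments[1].employees[2].skills[0]
Value: Python

ANSWER: Python


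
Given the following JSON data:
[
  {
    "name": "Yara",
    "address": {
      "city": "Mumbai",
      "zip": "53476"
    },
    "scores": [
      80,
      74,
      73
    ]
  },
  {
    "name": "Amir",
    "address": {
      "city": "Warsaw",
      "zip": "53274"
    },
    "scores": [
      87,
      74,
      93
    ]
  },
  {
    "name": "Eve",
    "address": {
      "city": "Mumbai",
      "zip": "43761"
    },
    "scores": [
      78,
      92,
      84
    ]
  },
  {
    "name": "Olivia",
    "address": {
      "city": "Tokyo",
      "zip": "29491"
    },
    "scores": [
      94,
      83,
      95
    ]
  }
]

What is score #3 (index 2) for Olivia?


Path: records[3].scores[2]
Value: 95

ANSWER: 95


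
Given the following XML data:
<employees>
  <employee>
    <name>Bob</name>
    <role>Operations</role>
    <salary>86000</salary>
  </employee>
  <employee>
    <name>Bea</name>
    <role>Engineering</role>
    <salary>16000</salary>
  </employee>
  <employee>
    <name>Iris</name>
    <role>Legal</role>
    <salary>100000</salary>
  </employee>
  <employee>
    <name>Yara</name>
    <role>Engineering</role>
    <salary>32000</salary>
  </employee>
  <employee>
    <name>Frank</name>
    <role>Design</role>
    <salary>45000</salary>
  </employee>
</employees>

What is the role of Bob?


Searching for <employee> with <name>Bob</name>
Found at position 1
<role>Operations</role>

ANSWER: Operations


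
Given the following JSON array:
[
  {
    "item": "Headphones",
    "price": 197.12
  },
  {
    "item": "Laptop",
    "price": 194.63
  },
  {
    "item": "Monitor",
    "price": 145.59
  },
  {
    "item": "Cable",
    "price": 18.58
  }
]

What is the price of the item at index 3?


Array index 3 -> Cable
price = 18.58

ANSWER: 18.58


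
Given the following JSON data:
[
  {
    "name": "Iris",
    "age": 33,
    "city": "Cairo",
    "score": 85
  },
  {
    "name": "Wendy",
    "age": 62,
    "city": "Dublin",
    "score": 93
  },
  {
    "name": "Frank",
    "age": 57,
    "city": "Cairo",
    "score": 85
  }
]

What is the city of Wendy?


Looking up record where name = Wendy
Record index: 1
Field 'city' = Dublin

ANSWER: Dublin


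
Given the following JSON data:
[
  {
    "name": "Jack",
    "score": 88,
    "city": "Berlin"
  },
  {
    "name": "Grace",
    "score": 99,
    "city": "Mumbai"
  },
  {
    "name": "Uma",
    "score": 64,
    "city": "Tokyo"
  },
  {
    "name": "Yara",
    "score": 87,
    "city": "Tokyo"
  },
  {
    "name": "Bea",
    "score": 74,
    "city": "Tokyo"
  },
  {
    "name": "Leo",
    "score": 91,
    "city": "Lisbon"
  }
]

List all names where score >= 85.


Filtering records where score >= 85:
  Jack (score=88) -> YES
  Grace (score=99) -> YES
  Uma (score=64) -> no
  Yara (score=87) -> YES
  Bea (score=74) -> no
  Leo (score=91) -> YES


ANSWER: Jack, Grace, Yara, Leo


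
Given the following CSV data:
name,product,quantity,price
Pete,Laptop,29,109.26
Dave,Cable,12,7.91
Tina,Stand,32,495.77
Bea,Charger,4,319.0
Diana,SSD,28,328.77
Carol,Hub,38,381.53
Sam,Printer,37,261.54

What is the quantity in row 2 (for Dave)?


Row 2: Dave
Column 'quantity' = 12

ANSWER: 12


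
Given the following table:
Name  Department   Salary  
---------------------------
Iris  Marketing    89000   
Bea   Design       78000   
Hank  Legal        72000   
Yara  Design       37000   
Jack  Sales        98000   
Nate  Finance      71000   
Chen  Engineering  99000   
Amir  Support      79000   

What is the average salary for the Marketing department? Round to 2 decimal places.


Marketing department members:
  Iris: 89000
Sum = 89000
Count = 1
Average = 89000 / 1 = 89000.00

ANSWER: 89000.00


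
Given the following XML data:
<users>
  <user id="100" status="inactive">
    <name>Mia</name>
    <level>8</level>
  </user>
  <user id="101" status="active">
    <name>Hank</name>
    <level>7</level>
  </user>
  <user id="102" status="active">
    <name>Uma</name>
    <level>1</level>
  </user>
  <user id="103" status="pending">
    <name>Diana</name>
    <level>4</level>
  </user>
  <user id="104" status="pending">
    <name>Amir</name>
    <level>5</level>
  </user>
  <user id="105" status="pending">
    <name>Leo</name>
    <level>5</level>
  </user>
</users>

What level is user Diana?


Finding user: Diana
<level>4</level>

ANSWER: 4


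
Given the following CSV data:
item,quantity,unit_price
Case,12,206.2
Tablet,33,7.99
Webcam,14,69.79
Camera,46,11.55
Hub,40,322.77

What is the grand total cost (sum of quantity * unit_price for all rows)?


Computing row totals:
  Case: 12 * 206.2 = 2474.4
  Tablet: 33 * 7.99 = 263.67
  Webcam: 14 * 69.79 = 977.06
  Camera: 46 * 11.55 = 531.3
  Hub: 40 * 322.77 = 12910.8
Grand total = 2474.4 + 263.67 + 977.06 + 531.3 + 12910.8 = 17157.23

ANSWER: 17157.23


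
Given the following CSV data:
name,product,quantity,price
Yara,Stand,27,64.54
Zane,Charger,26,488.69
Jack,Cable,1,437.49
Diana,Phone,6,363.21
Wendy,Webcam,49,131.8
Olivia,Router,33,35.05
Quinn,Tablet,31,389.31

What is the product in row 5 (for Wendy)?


Row 5: Wendy
Column 'product' = Webcam

ANSWER: Webcam


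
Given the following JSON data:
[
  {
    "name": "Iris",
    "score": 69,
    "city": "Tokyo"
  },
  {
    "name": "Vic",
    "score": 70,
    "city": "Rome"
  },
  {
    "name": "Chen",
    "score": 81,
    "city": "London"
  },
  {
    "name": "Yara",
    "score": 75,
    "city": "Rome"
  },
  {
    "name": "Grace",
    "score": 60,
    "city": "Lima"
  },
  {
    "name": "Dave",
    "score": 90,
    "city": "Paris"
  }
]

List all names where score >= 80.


Filtering records where score >= 80:
  Iris (score=69) -> no
  Vic (score=70) -> no
  Chen (score=81) -> YES
  Yara (score=75) -> no
  Grace (score=60) -> no
  Dave (score=90) -> YES


ANSWER: Chen, Dave


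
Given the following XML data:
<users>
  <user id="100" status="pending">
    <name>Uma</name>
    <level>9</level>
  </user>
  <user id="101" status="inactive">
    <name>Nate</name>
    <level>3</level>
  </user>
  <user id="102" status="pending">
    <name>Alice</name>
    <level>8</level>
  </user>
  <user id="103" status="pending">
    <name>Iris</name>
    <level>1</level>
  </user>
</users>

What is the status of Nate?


Finding user with name = Nate
user id="101" status="inactive"

ANSWER: inactive


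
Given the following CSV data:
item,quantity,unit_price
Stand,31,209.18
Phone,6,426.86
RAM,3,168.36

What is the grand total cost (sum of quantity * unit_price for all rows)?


Computing row totals:
  Stand: 31 * 209.18 = 6484.58
  Phone: 6 * 426.86 = 2561.16
  RAM: 3 * 168.36 = 505.08
Grand total = 6484.58 + 2561.16 + 505.08 = 9550.82

ANSWER: 9550.82


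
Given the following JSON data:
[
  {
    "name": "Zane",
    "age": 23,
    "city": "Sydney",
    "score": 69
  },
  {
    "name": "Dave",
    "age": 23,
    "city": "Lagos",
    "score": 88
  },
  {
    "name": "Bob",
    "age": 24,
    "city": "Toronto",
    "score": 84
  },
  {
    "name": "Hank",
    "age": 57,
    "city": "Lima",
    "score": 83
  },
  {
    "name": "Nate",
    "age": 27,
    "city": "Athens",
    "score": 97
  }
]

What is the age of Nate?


Looking up record where name = Nate
Record index: 4
Field 'age' = 27

ANSWER: 27


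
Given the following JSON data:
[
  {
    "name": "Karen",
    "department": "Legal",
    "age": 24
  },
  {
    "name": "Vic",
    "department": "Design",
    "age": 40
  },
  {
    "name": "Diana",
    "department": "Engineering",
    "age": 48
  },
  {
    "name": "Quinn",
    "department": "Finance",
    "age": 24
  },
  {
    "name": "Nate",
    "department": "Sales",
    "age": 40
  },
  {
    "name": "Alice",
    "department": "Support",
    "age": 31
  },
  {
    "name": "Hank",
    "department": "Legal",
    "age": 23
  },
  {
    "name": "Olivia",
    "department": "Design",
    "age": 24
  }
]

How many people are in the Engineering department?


Scanning records for department = Engineering
  Record 2: Diana
Count: 1

ANSWER: 1


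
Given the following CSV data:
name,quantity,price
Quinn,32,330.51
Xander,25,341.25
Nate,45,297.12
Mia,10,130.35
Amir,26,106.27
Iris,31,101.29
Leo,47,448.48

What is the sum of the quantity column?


Values in 'quantity' column:
  Row 1: 32
  Row 2: 25
  Row 3: 45
  Row 4: 10
  Row 5: 26
  Row 6: 31
  Row 7: 47
Sum = 32 + 25 + 45 + 10 + 26 + 31 + 47 = 216

ANSWER: 216


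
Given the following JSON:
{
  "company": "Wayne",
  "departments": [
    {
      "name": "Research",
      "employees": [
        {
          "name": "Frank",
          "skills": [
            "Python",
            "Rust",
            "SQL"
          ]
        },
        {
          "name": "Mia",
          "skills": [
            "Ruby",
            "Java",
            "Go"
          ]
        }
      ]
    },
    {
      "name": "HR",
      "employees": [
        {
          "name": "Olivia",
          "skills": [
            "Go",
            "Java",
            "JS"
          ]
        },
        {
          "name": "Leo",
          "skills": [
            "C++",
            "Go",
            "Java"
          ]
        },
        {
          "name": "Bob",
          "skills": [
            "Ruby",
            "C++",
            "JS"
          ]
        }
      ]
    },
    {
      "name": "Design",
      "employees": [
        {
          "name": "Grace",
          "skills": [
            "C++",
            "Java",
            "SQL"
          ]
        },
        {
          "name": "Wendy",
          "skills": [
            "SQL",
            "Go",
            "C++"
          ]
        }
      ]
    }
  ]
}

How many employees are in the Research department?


Path: departments[0].employees
Count: 2

ANSWER: 2


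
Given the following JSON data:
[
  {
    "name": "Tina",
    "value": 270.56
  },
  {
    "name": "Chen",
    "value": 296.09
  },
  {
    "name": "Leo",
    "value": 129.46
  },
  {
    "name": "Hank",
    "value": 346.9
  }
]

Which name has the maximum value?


Comparing values:
  Tina: 270.56
  Chen: 296.09
  Leo: 129.46
  Hank: 346.9
Maximum: Hank (346.9)

ANSWER: Hank


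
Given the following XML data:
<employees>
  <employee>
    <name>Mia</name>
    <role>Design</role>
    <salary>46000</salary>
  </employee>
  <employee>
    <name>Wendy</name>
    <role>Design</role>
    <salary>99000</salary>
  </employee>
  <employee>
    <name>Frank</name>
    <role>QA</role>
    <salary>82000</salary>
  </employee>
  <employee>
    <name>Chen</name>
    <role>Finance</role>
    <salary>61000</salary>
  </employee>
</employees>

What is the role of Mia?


Searching for <employee> with <name>Mia</name>
Found at position 1
<role>Design</role>

ANSWER: Design


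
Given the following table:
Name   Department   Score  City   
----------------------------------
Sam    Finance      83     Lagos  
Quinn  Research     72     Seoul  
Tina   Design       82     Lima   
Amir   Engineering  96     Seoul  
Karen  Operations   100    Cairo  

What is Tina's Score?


Row 3: Tina
Score = 82

ANSWER: 82


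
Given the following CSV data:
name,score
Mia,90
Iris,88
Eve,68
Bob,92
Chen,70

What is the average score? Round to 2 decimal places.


Scores: 90, 88, 68, 92, 70
Sum = 408
Count = 5
Average = 408 / 5 = 81.60

ANSWER: 81.60


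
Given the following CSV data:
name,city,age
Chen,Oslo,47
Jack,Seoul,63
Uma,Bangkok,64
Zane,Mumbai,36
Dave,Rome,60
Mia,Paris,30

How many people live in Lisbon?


Scanning city column for 'Lisbon':
Total matches: 0

ANSWER: 0


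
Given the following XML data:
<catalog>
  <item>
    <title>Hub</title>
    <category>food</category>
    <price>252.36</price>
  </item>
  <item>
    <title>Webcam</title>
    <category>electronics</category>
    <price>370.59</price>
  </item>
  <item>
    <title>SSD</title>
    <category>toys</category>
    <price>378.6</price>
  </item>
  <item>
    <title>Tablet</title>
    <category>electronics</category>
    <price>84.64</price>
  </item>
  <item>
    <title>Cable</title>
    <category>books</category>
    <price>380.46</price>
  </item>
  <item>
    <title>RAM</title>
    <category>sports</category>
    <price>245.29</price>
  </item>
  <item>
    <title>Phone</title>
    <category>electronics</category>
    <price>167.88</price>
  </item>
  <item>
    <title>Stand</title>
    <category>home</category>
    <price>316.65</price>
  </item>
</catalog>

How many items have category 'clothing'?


Scanning <item> elements for <category>clothing</category>:
Count: 0

ANSWER: 0


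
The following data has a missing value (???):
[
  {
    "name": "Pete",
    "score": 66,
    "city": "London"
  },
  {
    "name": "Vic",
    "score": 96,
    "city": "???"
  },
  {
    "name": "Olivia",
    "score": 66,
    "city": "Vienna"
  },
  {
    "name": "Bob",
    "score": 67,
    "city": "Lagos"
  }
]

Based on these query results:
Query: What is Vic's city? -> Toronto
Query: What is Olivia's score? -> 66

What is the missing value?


The missing value is Vic's city
From query: Vic's city = Toronto

ANSWER: Toronto


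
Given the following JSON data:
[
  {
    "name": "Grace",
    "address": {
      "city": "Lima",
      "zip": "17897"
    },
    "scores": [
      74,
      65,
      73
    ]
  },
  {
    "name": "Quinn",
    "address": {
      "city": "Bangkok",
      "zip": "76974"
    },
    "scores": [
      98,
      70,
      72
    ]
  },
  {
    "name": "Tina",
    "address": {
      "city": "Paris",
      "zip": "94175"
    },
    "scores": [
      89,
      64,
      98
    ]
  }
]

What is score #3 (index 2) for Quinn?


Path: records[1].scores[2]
Value: 72

ANSWER: 72


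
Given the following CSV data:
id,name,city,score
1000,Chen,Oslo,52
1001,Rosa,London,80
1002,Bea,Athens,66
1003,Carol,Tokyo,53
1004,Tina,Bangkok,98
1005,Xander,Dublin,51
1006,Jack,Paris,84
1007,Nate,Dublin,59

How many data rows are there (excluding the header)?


Counting rows (excluding header):
Header: id,name,city,score
Data rows: 8

ANSWER: 8


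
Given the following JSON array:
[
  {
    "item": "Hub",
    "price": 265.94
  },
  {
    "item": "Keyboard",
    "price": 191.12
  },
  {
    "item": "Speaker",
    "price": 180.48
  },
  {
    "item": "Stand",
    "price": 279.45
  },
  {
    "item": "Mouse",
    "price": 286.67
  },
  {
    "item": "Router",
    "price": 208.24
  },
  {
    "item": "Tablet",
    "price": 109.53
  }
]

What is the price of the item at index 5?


Array index 5 -> Router
price = 208.24

ANSWER: 208.24


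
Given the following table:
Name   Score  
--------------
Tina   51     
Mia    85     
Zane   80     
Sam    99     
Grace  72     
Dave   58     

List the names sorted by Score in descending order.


Sorting by Score (descending):
  Sam: 99
  Mia: 85
  Zane: 80
  Grace: 72
  Dave: 58
  Tina: 51


ANSWER: Sam, Mia, Zane, Grace, Dave, Tina


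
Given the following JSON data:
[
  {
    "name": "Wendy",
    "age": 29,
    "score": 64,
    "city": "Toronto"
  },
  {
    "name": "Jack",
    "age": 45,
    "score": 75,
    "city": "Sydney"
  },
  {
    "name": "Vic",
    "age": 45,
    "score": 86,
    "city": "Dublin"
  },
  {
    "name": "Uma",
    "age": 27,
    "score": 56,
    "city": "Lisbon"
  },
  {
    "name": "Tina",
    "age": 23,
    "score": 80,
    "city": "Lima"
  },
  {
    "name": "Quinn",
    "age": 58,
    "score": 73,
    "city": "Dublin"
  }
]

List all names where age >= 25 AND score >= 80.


Checking both conditions:
  Wendy (age=29, score=64) -> no
  Jack (age=45, score=75) -> no
  Vic (age=45, score=86) -> YES
  Uma (age=27, score=56) -> no
  Tina (age=23, score=80) -> no
  Quinn (age=58, score=73) -> no


ANSWER: Vic


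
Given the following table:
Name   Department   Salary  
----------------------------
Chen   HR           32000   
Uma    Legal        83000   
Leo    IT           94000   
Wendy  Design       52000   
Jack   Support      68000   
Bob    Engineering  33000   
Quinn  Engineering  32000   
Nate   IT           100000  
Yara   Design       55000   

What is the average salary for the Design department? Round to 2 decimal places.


Design department members:
  Wendy: 52000
  Yara: 55000
Sum = 107000
Count = 2
Average = 107000 / 2 = 53500.00

ANSWER: 53500.00


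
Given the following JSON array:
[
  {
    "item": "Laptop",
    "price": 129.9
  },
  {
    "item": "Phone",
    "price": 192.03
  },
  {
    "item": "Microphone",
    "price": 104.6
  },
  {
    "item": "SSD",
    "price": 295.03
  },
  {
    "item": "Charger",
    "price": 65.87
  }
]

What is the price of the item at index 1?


Array index 1 -> Phone
price = 192.03

ANSWER: 192.03


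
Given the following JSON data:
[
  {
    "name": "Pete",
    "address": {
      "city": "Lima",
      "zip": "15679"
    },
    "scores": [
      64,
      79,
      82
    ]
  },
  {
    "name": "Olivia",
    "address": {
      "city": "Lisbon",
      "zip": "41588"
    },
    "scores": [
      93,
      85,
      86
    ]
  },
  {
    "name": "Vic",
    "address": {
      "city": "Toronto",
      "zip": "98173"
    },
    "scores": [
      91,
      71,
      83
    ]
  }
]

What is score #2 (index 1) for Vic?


Path: records[2].scores[1]
Value: 71

ANSWER: 71


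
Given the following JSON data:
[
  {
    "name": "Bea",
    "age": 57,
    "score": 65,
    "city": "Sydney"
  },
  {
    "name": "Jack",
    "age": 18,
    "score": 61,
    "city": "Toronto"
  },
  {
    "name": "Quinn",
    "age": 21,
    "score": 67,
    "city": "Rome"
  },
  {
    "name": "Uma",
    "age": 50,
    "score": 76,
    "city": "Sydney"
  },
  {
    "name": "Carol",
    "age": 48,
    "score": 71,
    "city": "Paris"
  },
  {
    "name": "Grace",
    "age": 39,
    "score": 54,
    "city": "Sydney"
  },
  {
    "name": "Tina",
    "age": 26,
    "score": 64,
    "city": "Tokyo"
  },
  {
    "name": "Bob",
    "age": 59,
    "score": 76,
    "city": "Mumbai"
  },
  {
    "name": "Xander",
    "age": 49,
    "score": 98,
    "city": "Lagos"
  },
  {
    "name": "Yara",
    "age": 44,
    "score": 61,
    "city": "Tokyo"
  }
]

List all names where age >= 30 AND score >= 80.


Checking both conditions:
  Bea (age=57, score=65) -> no
  Jack (age=18, score=61) -> no
  Quinn (age=21, score=67) -> no
  Uma (age=50, score=76) -> no
  Carol (age=48, score=71) -> no
  Grace (age=39, score=54) -> no
  Tina (age=26, score=64) -> no
  Bob (age=59, score=76) -> no
  Xander (age=49, score=98) -> YES
  Yara (age=44, score=61) -> no


ANSWER: Xander
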